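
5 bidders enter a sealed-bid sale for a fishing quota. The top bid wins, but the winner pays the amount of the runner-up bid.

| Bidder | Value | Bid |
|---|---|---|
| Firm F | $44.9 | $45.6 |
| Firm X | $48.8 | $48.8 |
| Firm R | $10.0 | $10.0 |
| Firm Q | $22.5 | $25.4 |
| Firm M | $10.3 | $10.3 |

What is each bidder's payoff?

Bids in descending order: Firm X $48.8, then Firm F $45.6, then Firm Q $25.4, then Firm M $10.3, then Firm R $10.0.
Firm X has the top bid and wins; the price is the second-highest bid, $45.6.
Firm X's payoff = $48.8 − $45.6 = $3.2. All other bidders lose, so their payoff is 0.

Payoffs: Firm F $0.0, Firm X $3.2, Firm R $0.0, Firm Q $0.0, Firm M $0.0.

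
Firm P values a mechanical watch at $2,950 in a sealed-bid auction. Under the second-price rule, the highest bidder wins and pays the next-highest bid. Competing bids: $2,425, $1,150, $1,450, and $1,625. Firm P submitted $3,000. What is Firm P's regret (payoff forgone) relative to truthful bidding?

Payoff forgone: $0.

The highest competing bid is $2,425.
Bidding truthfully at $2,950: Firm P has the top bid, wins, and pays the second-highest bid $2,425. Payoff = $2,950 − $2,425 = $525.
Bidding $3,000: Firm P has the top bid, wins, and pays the second-highest bid $2,425. Payoff = $2,950 − $2,425 = $525.
Regret = truthful payoff − actual payoff = $525 − $525 = $0.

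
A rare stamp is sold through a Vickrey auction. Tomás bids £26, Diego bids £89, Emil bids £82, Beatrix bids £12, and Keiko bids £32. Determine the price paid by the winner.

Bids in descending order: Diego £89, then Emil £82, then Keiko £32, then Tomás £26, then Beatrix £12.
Diego has the highest bid, so Diego wins.
The second-highest bid is £82, so that is what Diego pays.

Price paid: £82.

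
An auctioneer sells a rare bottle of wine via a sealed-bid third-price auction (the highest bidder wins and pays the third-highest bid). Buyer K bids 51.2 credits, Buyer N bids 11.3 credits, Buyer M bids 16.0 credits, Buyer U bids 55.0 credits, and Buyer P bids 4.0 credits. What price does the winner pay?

Bids in descending order: Buyer U 55.0 credits; Buyer K 51.2 credits; Buyer M 16.0 credits; Buyer N 11.3 credits; Buyer P 4.0 credits.
Buyer U is the highest bidder, so Buyer U wins.
Under the third-price rule, the price is the third-highest bid: 16.0 credits.

The winner pays 16.0 credits.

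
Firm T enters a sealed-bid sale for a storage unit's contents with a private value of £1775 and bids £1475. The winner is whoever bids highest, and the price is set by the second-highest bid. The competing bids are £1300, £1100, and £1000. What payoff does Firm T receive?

Payoff = £475.

Highest competing bid: £1300.
Firm T's bid £1475 is the highest overall, so Firm T wins and pays the second-highest bid, £1300.
Payoff = value − price = £1775 − £1300 = £475.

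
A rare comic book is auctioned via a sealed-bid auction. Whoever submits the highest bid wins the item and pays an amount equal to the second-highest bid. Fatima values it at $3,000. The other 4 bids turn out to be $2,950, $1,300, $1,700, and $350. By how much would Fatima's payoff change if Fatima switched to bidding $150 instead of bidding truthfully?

The highest competing bid is $2,950.
Bidding truthfully at $3,000: Fatima has the top bid, wins, and pays the second-highest bid $2,950. Payoff = $3,000 − $2,950 = $50.
Bidding $150: the top bid is $2,950 (a rival), so Fatima loses. Payoff = $0.
Change = $0 − $50 = -$50.

Change in payoff: -$50.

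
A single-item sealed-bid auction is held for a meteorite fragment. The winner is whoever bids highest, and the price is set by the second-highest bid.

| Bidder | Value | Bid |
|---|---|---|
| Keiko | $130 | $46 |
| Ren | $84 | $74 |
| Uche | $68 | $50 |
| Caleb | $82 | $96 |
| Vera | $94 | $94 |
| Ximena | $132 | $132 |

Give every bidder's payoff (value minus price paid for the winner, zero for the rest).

Payoffs: Keiko $0, Ren $0, Uche $0, Caleb $0, Vera $0, Ximena $36.

Ordered from highest: Ximena $132 > Caleb $96 > Vera $94 > Ren $74 > Uche $50 > Keiko $46.
Ximena has the top bid and wins; the price is the second-highest bid, $96.
Ximena's payoff = $132 − $96 = $36. All other bidders lose, so their payoff is 0.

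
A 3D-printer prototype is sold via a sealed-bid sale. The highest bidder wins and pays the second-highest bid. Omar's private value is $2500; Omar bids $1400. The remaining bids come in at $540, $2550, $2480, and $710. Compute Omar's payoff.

Highest competing bid: $2550.
Omar's bid $1400 is not the highest, so Omar loses, pays nothing, and earns zero payoff.

Payoff = $0.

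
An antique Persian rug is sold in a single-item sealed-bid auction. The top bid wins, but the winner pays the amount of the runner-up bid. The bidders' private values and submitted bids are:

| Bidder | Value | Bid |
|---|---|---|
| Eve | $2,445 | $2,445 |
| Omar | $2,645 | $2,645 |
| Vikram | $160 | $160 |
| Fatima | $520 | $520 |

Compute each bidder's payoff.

Eve $0, Omar $200, Vikram $0, Fatima $0.

Ranking the bids: Omar $2,645, then Eve $2,445, then Fatima $520, then Vikram $160.
Omar has the top bid and wins; the price is the second-highest bid, $2,445.
Omar's payoff = $2,645 − $2,445 = $200. All other bidders lose, so their payoff is 0.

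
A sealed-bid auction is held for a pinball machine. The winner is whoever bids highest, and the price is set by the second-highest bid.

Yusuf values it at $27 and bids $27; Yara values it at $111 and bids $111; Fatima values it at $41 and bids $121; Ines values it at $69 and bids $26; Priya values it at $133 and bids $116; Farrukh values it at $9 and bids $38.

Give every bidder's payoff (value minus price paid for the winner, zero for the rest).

Payoffs: Yusuf $0, Yara $0, Fatima -$75, Ines $0, Priya $0, Farrukh $0.

Bids in descending order: Fatima $121, then Priya $116, then Yara $111, then Farrukh $38, then Yusuf $27, then Ines $26.
Fatima has the top bid and wins; the price is the second-highest bid, $116.
Fatima's payoff = $41 − $116 = -$75. All other bidders lose, so their payoff is 0.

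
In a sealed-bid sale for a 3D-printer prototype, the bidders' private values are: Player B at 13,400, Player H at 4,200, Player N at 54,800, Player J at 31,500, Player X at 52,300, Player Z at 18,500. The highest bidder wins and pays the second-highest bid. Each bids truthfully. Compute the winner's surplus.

Surplus = 2,500.

Sorted high to low: Player N 54,800 > Player X 52,300 > Player J 31,500 > Player Z 18,500 > Player B 13,400 > Player H 4,200.
Player N wins with the top bid and pays the second-highest, 52,300.
Surplus = 54,800 − 52,300 = 2,500.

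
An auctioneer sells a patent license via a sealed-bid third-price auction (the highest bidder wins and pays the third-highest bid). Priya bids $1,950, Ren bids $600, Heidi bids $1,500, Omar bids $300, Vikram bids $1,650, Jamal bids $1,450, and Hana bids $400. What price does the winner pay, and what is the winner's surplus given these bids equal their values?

Price $1,500; surplus $450.

Ordered from highest: Priya $1,950, then Vikram $1,650, then Heidi $1,500, then Jamal $1,450, then Ren $600, then Hana $400, then Omar $300.
Priya is the highest bidder, so Priya wins.
Under the third-price rule, the price is the third-highest bid: $1,500.
Surplus = $1,950 − $1,500 = $450.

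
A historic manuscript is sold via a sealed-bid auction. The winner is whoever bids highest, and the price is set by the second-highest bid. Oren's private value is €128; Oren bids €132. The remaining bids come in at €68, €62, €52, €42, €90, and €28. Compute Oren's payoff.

Highest competing bid: €90.
Oren's bid €132 is the highest overall, so Oren wins and pays the second-highest bid, €90.
Payoff = value − price = €128 − €90 = €38.

Oren's payoff: €38.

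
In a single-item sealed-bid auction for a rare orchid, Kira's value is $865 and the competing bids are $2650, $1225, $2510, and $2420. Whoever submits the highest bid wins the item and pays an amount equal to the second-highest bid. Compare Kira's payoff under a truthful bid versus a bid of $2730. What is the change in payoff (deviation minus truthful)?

Payoff change: -$1785.

The highest competing bid is $2650.
Bidding truthfully at $865: the top bid is $2650 (a rival), so Kira loses. Payoff = $0.
Bidding $2730: Kira has the top bid, wins, and pays the second-highest bid $2650. Payoff = $865 − $2650 = -$1785.
Change = -$1785 − $0 = -$1785.
Deviating from a truthful bid can only lose payoff in a second-price auction — never gain.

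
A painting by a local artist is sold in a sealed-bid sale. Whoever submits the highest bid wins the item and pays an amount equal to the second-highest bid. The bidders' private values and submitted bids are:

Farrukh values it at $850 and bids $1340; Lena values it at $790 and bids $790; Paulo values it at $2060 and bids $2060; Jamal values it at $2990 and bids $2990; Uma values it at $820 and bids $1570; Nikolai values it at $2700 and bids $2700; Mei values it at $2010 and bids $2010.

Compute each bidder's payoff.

Ranking the bids: Jamal $2990; Nikolai $2700; Paulo $2060; Mei $2010; Uma $1570; Farrukh $1340; Lena $790.
Jamal has the top bid and wins; the price is the second-highest bid, $2700.
Jamal's payoff = $2990 − $2700 = $290. All other bidders lose, so their payoff is 0.

Payoffs: Farrukh $0, Lena $0, Paulo $0, Jamal $290, Uma $0, Nikolai $0, Mei $0.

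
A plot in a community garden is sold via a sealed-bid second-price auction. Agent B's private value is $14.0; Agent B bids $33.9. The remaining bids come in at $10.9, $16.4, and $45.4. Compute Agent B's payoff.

$0.0

Highest competing bid: $45.4.
Agent B's bid $33.9 is not the highest, so Agent B loses, pays nothing, and earns zero payoff.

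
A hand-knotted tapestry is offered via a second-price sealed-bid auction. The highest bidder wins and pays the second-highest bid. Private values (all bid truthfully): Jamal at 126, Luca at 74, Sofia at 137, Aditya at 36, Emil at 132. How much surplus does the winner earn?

Bids in descending order: Sofia 137; Emil 132; Jamal 126; Luca 74; Aditya 36.
Sofia wins with the top bid and pays the second-highest, 132.
Surplus = 137 − 132 = 5.

5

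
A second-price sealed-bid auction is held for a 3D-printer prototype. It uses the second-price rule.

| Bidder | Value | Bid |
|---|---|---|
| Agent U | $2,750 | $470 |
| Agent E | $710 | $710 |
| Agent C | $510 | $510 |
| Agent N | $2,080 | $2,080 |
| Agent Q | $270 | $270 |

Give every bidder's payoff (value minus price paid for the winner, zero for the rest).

Ordered from highest: Agent N $2,080, then Agent E $710, then Agent C $510, then Agent U $470, then Agent Q $270.
Agent N has the top bid and wins; the price is the second-highest bid, $710.
Agent N's payoff = $2,080 − $710 = $1,370. All other bidders lose, so their payoff is 0.

Agent U $0, Agent E $0, Agent C $0, Agent N $1,370, Agent Q $0.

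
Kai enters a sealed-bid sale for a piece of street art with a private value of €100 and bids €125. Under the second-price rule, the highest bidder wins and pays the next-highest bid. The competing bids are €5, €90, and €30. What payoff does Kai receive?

Highest competing bid: €90.
Kai's bid €125 is the highest overall, so Kai wins and pays the second-highest bid, €90.
Payoff = value − price = €100 − €90 = €10.

€10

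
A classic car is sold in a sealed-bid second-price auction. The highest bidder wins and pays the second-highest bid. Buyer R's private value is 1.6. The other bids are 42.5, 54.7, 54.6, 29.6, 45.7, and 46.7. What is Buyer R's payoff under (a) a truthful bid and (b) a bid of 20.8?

The highest competing bid is 54.7.
Bidding truthfully at 1.6: the top bid is 54.7 (a rival), so Buyer R loses. Payoff = 0.0.
Bidding 20.8: the top bid is 54.7 (a rival), so Buyer R loses. Payoff = 0.0.

(a) 0.0  (b) 0.0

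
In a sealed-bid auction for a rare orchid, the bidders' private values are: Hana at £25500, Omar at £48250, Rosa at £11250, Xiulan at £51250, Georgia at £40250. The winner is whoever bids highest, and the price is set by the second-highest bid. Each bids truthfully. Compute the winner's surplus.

Winner's surplus: £3000.

Ordered from highest: Xiulan £51250; Omar £48250; Georgia £40250; Hana £25500; Rosa £11250.
Xiulan wins with the top bid and pays the second-highest, £48250.
Surplus = £51250 − £48250 = £3000.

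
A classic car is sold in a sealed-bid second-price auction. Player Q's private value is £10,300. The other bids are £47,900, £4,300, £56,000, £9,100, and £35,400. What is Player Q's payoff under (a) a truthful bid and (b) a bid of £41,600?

(a) £0  (b) £0

The highest competing bid is £56,000.
Bidding truthfully at £10,300: the top bid is £56,000 (a rival), so Player Q loses. Payoff = £0.
Bidding £41,600: the top bid is £56,000 (a rival), so Player Q loses. Payoff = £0.
The bid only affects whether you win, not the price — here both bids land on the same side of the top rival bid, so the deviation is payoff-neutral.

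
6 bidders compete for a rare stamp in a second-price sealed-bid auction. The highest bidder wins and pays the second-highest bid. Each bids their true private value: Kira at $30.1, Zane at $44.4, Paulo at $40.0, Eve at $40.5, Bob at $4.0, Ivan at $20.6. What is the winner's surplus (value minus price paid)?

$3.9

Sorted high to low: Zane $44.4, then Eve $40.5, then Paulo $40.0, then Kira $30.1, then Ivan $20.6, then Bob $4.0.
Zane wins with the top bid and pays the second-highest, $40.5.
Surplus = $44.4 − $40.5 = $3.9.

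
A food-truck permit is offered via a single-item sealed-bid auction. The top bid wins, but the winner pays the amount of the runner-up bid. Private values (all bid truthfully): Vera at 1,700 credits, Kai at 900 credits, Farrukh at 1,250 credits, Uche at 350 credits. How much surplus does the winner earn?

Ranking the bids: Vera 1,700 credits > Farrukh 1,250 credits > Kai 900 credits > Uche 350 credits.
Vera wins with the top bid and pays the second-highest, 1,250 credits.
Surplus = 1,700 credits − 1,250 credits = 450 credits.

450 credits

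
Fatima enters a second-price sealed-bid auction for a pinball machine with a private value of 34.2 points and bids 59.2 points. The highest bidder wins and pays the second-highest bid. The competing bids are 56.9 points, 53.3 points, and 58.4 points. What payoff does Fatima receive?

Fatima's payoff: -24.2 points.

Highest competing bid: 58.4 points.
Fatima's bid 59.2 points is the highest overall, so Fatima wins and pays the second-highest bid, 58.4 points.
Payoff = value − price = 34.2 points − 58.4 points = -24.2 points.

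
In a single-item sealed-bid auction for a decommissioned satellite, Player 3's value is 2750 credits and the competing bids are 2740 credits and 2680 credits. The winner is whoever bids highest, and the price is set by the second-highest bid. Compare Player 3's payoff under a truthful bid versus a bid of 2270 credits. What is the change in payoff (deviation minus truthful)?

The highest competing bid is 2740 credits.
Bidding truthfully at 2750 credits: Player 3 has the top bid, wins, and pays the second-highest bid 2740 credits. Payoff = 2750 credits − 2740 credits = 10 credits.
Bidding 2270 credits: the top bid is 2740 credits (a rival), so Player 3 loses. Payoff = 0 credits.
Change = 0 credits − 10 credits = -10 credits.
This is the dominant-strategy logic: truthful bidding weakly beats any alternative.

Change in payoff: -10 credits.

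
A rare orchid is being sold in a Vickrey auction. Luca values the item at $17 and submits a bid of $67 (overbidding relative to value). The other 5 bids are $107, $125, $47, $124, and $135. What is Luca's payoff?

$0

Highest competing bid: $135.
Luca's bid $67 is not the highest, so Luca loses, pays nothing, and earns zero payoff.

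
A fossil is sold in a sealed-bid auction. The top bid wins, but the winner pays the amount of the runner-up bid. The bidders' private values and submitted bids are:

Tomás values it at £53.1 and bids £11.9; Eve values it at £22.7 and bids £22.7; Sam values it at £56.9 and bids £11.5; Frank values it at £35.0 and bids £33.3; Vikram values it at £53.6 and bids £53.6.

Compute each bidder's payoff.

Sorted high to low: Vikram £53.6, then Frank £33.3, then Eve £22.7, then Tomás £11.9, then Sam £11.5.
Vikram has the top bid and wins; the price is the second-highest bid, £33.3.
Vikram's payoff = £53.6 − £33.3 = £20.3. All other bidders lose, so their payoff is 0.

Tomás £0.0, Eve £0.0, Sam £0.0, Frank £0.0, Vikram £20.3.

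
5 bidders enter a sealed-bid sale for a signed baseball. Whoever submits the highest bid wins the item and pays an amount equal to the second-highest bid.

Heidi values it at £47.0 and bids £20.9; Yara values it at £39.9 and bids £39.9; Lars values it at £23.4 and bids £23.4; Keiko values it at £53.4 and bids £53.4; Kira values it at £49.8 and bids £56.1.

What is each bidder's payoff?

Heidi £0.0, Yara £0.0, Lars £0.0, Keiko £0.0, Kira -£3.6.

Ranking the bids: Kira £56.1; Keiko £53.4; Yara £39.9; Lars £23.4; Heidi £20.9.
Kira has the top bid and wins; the price is the second-highest bid, £53.4.
Kira's payoff = £49.8 − £53.4 = -£3.6. All other bidders lose, so their payoff is 0.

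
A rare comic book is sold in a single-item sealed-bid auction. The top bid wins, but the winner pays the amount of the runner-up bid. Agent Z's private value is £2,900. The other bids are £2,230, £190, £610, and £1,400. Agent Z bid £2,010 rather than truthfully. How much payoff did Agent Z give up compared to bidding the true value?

The highest competing bid is £2,230.
Bidding truthfully at £2,900: Agent Z has the top bid, wins, and pays the second-highest bid £2,230. Payoff = £2,900 − £2,230 = £670.
Bidding £2,010: the top bid is £2,230 (a rival), so Agent Z loses. Payoff = £0.
Regret = truthful payoff − actual payoff = £670 − £0 = £670.

£670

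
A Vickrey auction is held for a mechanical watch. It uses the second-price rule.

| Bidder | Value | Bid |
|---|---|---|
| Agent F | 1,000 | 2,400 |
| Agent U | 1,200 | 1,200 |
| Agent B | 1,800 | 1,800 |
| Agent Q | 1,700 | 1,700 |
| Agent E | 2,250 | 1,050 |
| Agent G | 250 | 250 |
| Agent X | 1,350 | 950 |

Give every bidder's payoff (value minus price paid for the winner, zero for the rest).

Payoffs: Agent F -800, Agent U 0, Agent B 0, Agent Q 0, Agent E 0, Agent G 0, Agent X 0.

Ranking the bids: Agent F 2,400, then Agent B 1,800, then Agent Q 1,700, then Agent U 1,200, then Agent E 1,050, then Agent X 950, then Agent G 250.
Agent F has the top bid and wins; the price is the second-highest bid, 1,800.
Agent F's payoff = 1,000 − 1,800 = -800. All other bidders lose, so their payoff is 0.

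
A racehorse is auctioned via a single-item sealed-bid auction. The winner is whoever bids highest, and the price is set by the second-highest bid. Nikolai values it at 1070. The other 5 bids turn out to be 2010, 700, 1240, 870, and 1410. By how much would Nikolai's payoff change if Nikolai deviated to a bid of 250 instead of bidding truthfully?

The highest competing bid is 2010.
Bidding truthfully at 1070: the top bid is 2010 (a rival), so Nikolai loses. Payoff = 0.
Bidding 250: the top bid is 2010 (a rival), so Nikolai loses. Payoff = 0.
Change = 0 − 0 = 0.

Change in payoff: 0.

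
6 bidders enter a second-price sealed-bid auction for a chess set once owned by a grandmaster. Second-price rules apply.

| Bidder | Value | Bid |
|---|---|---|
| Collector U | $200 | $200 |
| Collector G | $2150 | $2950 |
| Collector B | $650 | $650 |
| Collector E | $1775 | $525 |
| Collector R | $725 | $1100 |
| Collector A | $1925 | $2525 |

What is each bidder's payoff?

Collector U $0, Collector G -$375, Collector B $0, Collector E $0, Collector R $0, Collector A $0.

Ordered from highest: Collector G $2950; Collector A $2525; Collector R $1100; Collector B $650; Collector E $525; Collector U $200.
Collector G has the top bid and wins; the price is the second-highest bid, $2525.
Collector G's payoff = $2150 − $2525 = -$375. All other bidders lose, so their payoff is 0.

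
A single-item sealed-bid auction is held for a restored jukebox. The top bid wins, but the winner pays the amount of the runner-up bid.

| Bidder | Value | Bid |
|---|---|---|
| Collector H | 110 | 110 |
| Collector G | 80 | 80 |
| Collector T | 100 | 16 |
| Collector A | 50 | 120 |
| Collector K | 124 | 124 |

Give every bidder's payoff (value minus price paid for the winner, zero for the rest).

Payoffs: Collector H 0, Collector G 0, Collector T 0, Collector A 0, Collector K 4.

Ranking the bids: Collector K 124 > Collector A 120 > Collector H 110 > Collector G 80 > Collector T 16.
Collector K has the top bid and wins; the price is the second-highest bid, 120.
Collector K's payoff = 124 − 120 = 4. All other bidders lose, so their payoff is 0.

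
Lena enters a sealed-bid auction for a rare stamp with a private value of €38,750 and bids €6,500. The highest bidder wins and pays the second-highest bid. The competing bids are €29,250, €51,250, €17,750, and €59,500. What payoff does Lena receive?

Highest competing bid: €59,500.
Lena's bid €6,500 is not the highest, so Lena loses, pays nothing, and earns zero payoff.

Payoff = €0.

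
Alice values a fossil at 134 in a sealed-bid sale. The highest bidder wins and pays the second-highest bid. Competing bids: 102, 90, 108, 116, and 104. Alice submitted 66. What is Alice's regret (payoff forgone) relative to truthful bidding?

The highest competing bid is 116.
Bidding truthfully at 134: Alice has the top bid, wins, and pays the second-highest bid 116. Payoff = 134 − 116 = 18.
Bidding 66: the top bid is 116 (a rival), so Alice loses. Payoff = 0.
Regret = truthful payoff − actual payoff = 18 − 0 = 18.

Regret: 18.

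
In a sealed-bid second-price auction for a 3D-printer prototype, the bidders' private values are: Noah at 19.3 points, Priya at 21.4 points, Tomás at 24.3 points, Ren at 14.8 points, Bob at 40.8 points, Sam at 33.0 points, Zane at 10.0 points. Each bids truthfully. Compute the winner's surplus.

Surplus = 7.8 points.

Sorted high to low: Bob 40.8 points, then Sam 33.0 points, then Tomás 24.3 points, then Priya 21.4 points, then Noah 19.3 points, then Ren 14.8 points, then Zane 10.0 points.
Bob wins with the top bid and pays the second-highest, 33.0 points.
Surplus = 40.8 points − 33.0 points = 7.8 points.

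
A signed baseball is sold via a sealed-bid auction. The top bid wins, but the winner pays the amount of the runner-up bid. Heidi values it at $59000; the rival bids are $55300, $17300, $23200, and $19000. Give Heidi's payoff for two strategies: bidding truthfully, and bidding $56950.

Truthful: $3700; alternative: $3700.

The highest competing bid is $55300.
Bidding truthfully at $59000: Heidi has the top bid, wins, and pays the second-highest bid $55300. Payoff = $59000 − $55300 = $3700.
Bidding $56950: Heidi has the top bid, wins, and pays the second-highest bid $55300. Payoff = $59000 − $55300 = $3700.
The bid only affects whether you win, not the price — here both bids land on the same side of the top rival bid, so the deviation is payoff-neutral.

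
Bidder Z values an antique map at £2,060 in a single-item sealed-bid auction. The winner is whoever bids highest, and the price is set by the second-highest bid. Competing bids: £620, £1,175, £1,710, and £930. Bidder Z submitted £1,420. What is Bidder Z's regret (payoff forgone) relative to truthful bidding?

Regret: £350.

The highest competing bid is £1,710.
Bidding truthfully at £2,060: Bidder Z has the top bid, wins, and pays the second-highest bid £1,710. Payoff = £2,060 − £1,710 = £350.
Bidding £1,420: the top bid is £1,710 (a rival), so Bidder Z loses. Payoff = £0.
Regret = truthful payoff − actual payoff = £350 − £0 = £350.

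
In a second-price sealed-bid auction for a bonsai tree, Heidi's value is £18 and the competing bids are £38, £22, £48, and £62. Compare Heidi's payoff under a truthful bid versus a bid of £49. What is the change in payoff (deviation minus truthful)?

Payoff change: £0.

The highest competing bid is £62.
Bidding truthfully at £18: the top bid is £62 (a rival), so Heidi loses. Payoff = £0.
Bidding £49: the top bid is £62 (a rival), so Heidi loses. Payoff = £0.
Change = £0 − £0 = £0.
The bid only affects whether you win, not the price — here both bids land on the same side of the top rival bid, so the deviation is payoff-neutral.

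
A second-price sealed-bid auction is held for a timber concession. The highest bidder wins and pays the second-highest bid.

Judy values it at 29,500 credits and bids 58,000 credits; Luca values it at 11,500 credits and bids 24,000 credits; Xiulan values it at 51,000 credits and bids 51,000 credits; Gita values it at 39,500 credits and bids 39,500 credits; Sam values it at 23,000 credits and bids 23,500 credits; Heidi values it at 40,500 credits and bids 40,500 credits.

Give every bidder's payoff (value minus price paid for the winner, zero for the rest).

Ranking the bids: Judy 58,000 credits > Xiulan 51,000 credits > Heidi 40,500 credits > Gita 39,500 credits > Luca 24,000 credits > Sam 23,500 credits.
Judy has the top bid and wins; the price is the second-highest bid, 51,000 credits.
Judy's payoff = 29,500 credits − 51,000 credits = -21,500 credits. All other bidders lose, so their payoff is 0.

Judy -21,500 credits, Luca 0 credits, Xiulan 0 credits, Gita 0 credits, Sam 0 credits, Heidi 0 credits.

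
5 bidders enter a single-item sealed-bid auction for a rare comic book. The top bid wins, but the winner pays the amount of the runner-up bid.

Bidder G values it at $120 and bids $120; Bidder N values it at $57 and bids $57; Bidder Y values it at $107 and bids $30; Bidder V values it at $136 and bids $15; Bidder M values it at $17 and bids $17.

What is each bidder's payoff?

Payoffs: Bidder G $63, Bidder N $0, Bidder Y $0, Bidder V $0, Bidder M $0.

Bids in descending order: Bidder G $120, then Bidder N $57, then Bidder Y $30, then Bidder M $17, then Bidder V $15.
Bidder G has the top bid and wins; the price is the second-highest bid, $57.
Bidder G's payoff = $120 − $57 = $63. All other bidders lose, so their payoff is 0.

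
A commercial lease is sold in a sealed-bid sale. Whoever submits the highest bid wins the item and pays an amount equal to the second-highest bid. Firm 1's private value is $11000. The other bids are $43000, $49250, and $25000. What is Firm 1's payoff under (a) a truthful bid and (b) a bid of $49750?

The highest competing bid is $49250.
Bidding truthfully at $11000: the top bid is $49250 (a rival), so Firm 1 loses. Payoff = $0.
Bidding $49750: Firm 1 has the top bid, wins, and pays the second-highest bid $49250. Payoff = $11000 − $49250 = -$38250.

(a) $0  (b) -$38250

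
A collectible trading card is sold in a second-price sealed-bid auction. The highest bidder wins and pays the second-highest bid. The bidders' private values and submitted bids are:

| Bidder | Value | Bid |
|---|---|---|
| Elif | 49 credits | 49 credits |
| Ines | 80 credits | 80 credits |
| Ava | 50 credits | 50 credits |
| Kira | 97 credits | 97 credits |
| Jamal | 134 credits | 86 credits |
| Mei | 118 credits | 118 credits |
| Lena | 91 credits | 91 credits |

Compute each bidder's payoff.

Bids in descending order: Mei 118 credits, then Kira 97 credits, then Lena 91 credits, then Jamal 86 credits, then Ines 80 credits, then Ava 50 credits, then Elif 49 credits.
Mei has the top bid and wins; the price is the second-highest bid, 97 credits.
Mei's payoff = 118 credits − 97 credits = 21 credits. All other bidders lose, so their payoff is 0.

Elif 0 credits, Ines 0 credits, Ava 0 credits, Kira 0 credits, Jamal 0 credits, Mei 21 credits, Lena 0 credits.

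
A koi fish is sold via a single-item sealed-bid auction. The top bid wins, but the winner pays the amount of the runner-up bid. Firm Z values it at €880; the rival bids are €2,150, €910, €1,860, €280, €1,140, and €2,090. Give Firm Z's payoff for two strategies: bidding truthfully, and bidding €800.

(a) €0  (b) €0

The highest competing bid is €2,150.
Bidding truthfully at €880: the top bid is €2,150 (a rival), so Firm Z loses. Payoff = €0.
Bidding €800: the top bid is €2,150 (a rival), so Firm Z loses. Payoff = €0.
The bid only affects whether you win, not the price — here both bids land on the same side of the top rival bid, so the deviation is payoff-neutral.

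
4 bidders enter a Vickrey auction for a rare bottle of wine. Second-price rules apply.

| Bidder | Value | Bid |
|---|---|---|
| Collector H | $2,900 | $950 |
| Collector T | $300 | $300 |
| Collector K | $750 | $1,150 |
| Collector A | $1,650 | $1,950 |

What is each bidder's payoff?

Collector H $0, Collector T $0, Collector K $0, Collector A $500.

Bids in descending order: Collector A $1,950, then Collector K $1,150, then Collector H $950, then Collector T $300.
Collector A has the top bid and wins; the price is the second-highest bid, $1,150.
Collector A's payoff = $1,650 − $1,150 = $500. All other bidders lose, so their payoff is 0.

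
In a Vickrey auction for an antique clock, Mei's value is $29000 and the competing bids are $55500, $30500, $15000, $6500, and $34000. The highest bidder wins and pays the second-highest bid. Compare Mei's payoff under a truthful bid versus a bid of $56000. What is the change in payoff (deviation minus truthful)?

Payoff change: -$26500.

The highest competing bid is $55500.
Bidding truthfully at $29000: the top bid is $55500 (a rival), so Mei loses. Payoff = $0.
Bidding $56000: Mei has the top bid, wins, and pays the second-highest bid $55500. Payoff = $29000 − $55500 = -$26500.
Change = -$26500 − $0 = -$26500.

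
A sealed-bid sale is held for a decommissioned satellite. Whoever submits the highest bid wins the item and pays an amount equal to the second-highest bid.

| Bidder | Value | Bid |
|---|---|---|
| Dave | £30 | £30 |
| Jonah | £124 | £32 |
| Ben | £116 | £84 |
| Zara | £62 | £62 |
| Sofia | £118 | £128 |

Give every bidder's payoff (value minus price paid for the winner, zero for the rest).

Dave £0, Jonah £0, Ben £0, Zara £0, Sofia £34.

Ordered from highest: Sofia £128; Ben £84; Zara £62; Jonah £32; Dave £30.
Sofia has the top bid and wins; the price is the second-highest bid, £84.
Sofia's payoff = £118 − £84 = £34. All other bidders lose, so their payoff is 0.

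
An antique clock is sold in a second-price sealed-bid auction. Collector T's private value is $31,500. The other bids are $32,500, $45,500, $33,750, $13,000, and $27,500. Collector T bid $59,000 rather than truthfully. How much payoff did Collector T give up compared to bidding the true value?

Payoff forgone: $14,000.

The highest competing bid is $45,500.
Bidding truthfully at $31,500: the top bid is $45,500 (a rival), so Collector T loses. Payoff = $0.
Bidding $59,000: Collector T has the top bid, wins, and pays the second-highest bid $45,500. Payoff = $31,500 − $45,500 = -$14,000.
Regret = truthful payoff − actual payoff = $0 − -$14,000 = $14,000.
This is the dominant-strategy logic: truthful bidding weakly beats any alternative.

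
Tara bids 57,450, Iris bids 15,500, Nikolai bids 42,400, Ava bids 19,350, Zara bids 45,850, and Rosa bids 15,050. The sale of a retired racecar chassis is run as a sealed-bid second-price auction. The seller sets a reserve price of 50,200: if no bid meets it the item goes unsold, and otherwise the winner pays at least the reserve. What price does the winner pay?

Ordered from highest: Tara 57,450, then Zara 45,850, then Nikolai 42,400, then Ava 19,350, then Iris 15,500, then Rosa 15,050.
Tara has the highest bid, so Tara wins.
The second-highest bid is 45,850, but the reserve 50,200 is higher, so the price is the reserve.

50,200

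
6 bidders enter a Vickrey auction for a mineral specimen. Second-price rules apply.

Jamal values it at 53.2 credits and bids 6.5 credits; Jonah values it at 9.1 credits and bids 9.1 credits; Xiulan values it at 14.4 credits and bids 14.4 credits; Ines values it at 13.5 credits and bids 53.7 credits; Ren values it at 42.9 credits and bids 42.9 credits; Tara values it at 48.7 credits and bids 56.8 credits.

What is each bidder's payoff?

Sorted high to low: Tara 56.8 credits, then Ines 53.7 credits, then Ren 42.9 credits, then Xiulan 14.4 credits, then Jonah 9.1 credits, then Jamal 6.5 credits.
Tara has the top bid and wins; the price is the second-highest bid, 53.7 credits.
Tara's payoff = 48.7 credits − 53.7 credits = -5.0 credits. All other bidders lose, so their payoff is 0.

Payoffs: Jamal 0.0 credits, Jonah 0.0 credits, Xiulan 0.0 credits, Ines 0.0 credits, Ren 0.0 credits, Tara -5.0 credits.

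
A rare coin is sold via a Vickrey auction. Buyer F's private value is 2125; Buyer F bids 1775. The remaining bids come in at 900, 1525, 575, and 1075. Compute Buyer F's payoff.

Buyer F's payoff: 600.

Highest competing bid: 1525.
Buyer F's bid 1775 is the highest overall, so Buyer F wins and pays the second-highest bid, 1525.
Payoff = value − price = 2125 − 1525 = 600.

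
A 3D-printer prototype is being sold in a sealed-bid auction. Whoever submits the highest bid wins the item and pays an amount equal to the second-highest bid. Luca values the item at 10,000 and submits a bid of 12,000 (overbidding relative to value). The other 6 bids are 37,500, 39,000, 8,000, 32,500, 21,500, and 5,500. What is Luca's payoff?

0

Highest competing bid: 39,000.
Luca's bid 12,000 is not the highest, so Luca loses, pays nothing, and earns zero payoff.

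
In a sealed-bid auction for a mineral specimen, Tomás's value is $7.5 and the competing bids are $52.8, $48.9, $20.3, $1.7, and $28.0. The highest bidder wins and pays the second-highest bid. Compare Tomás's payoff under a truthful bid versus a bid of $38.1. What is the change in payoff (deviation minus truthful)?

$0.0

The highest competing bid is $52.8.
Bidding truthfully at $7.5: the top bid is $52.8 (a rival), so Tomás loses. Payoff = $0.0.
Bidding $38.1: the top bid is $52.8 (a rival), so Tomás loses. Payoff = $0.0.
Change = $0.0 − $0.0 = $0.0.
The bid only affects whether you win, not the price — here both bids land on the same side of the top rival bid, so the deviation is payoff-neutral.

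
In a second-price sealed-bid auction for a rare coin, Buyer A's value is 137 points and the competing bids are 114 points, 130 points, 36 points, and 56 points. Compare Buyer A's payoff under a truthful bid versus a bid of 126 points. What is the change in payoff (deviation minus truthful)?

The highest competing bid is 130 points.
Bidding truthfully at 137 points: Buyer A has the top bid, wins, and pays the second-highest bid 130 points. Payoff = 137 points − 130 points = 7 points.
Bidding 126 points: the top bid is 130 points (a rival), so Buyer A loses. Payoff = 0 points.
Change = 0 points − 7 points = -7 points.

Payoff change: -7 points.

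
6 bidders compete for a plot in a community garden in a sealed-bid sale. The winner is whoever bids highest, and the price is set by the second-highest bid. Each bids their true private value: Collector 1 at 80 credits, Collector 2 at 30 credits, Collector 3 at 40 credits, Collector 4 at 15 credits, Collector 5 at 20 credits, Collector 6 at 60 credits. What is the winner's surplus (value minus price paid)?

Bids in descending order: Collector 1 80 credits; Collector 6 60 credits; Collector 3 40 credits; Collector 2 30 credits; Collector 5 20 credits; Collector 4 15 credits.
Collector 1 wins with the top bid and pays the second-highest, 60 credits.
Surplus = 80 credits − 60 credits = 20 credits.

Winner's surplus: 20 credits.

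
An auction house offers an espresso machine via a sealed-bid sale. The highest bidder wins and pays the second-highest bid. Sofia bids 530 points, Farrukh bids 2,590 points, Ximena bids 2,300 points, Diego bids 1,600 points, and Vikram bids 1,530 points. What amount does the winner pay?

Ranking the bids: Farrukh 2,590 points, then Ximena 2,300 points, then Diego 1,600 points, then Vikram 1,530 points, then Sofia 530 points.
Farrukh has the highest bid, so Farrukh wins.
The second-highest bid is 2,300 points, so that is what Farrukh pays.

The winner pays 2,300 points.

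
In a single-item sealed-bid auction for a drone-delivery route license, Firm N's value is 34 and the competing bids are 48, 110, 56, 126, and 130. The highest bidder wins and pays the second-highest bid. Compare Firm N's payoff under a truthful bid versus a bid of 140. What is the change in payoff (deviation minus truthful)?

The highest competing bid is 130.
Bidding truthfully at 34: the top bid is 130 (a rival), so Firm N loses. Payoff = 0.
Bidding 140: Firm N has the top bid, wins, and pays the second-highest bid 130. Payoff = 34 − 130 = -96.
Change = -96 − 0 = -96.
This is the dominant-strategy logic: truthful bidding weakly beats any alternative.

Change in payoff: -96.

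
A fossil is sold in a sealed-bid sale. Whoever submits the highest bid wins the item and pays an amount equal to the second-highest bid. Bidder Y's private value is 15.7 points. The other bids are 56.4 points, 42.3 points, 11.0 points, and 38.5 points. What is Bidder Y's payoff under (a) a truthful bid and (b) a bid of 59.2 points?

The highest competing bid is 56.4 points.
Bidding truthfully at 15.7 points: the top bid is 56.4 points (a rival), so Bidder Y loses. Payoff = 0.0 points.
Bidding 59.2 points: Bidder Y has the top bid, wins, and pays the second-highest bid 56.4 points. Payoff = 15.7 points − 56.4 points = -40.7 points.

Truthful: 0.0 points; alternative: -40.7 points.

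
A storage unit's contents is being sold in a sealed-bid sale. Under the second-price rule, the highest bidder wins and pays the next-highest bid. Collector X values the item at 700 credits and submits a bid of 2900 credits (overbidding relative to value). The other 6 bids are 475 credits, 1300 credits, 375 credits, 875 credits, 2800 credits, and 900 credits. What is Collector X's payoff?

Highest competing bid: 2800 credits.
Collector X's bid 2900 credits is the highest overall, so Collector X wins and pays the second-highest bid, 2800 credits.
Payoff = value − price = 700 credits − 2800 credits = -2100 credits.
Overbidding won the item at a price above value — truthful bidding would have avoided this loss.

Collector X's payoff: -2100 credits.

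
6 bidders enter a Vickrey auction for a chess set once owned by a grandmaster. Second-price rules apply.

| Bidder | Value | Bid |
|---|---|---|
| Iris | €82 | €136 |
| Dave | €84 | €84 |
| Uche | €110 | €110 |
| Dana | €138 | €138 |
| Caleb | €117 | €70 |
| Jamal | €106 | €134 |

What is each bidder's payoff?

Ranking the bids: Dana €138 > Iris €136 > Jamal €134 > Uche €110 > Dave €84 > Caleb €70.
Dana has the top bid and wins; the price is the second-highest bid, €136.
Dana's payoff = €138 − €136 = €2. All other bidders lose, so their payoff is 0.

Payoffs: Iris €0, Dave €0, Uche €0, Dana €2, Caleb €0, Jamal €0.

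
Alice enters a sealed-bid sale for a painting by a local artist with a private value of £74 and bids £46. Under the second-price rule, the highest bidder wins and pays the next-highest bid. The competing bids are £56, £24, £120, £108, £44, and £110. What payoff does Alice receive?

Alice's payoff: £0.

Highest competing bid: £120.
Alice's bid £46 is not the highest, so Alice loses, pays nothing, and earns zero payoff.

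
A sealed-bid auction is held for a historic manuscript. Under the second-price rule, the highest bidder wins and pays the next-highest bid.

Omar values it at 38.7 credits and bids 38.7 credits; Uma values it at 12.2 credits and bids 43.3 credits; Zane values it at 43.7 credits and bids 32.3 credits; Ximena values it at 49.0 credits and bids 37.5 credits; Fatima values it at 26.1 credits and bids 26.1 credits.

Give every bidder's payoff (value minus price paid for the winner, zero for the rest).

Ranking the bids: Uma 43.3 credits; Omar 38.7 credits; Ximena 37.5 credits; Zane 32.3 credits; Fatima 26.1 credits.
Uma has the top bid and wins; the price is the second-highest bid, 38.7 credits.
Uma's payoff = 12.2 credits − 38.7 credits = -26.5 credits. All other bidders lose, so their payoff is 0.

Payoffs: Omar 0.0 credits, Uma -26.5 credits, Zane 0.0 credits, Ximena 0.0 credits, Fatima 0.0 credits.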